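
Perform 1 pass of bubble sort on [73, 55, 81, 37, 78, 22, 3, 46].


Initial: [73, 55, 81, 37, 78, 22, 3, 46]
Pass 1: [55, 73, 37, 78, 22, 3, 46, 81] (6 swaps)

After 1 pass: [55, 73, 37, 78, 22, 3, 46, 81]


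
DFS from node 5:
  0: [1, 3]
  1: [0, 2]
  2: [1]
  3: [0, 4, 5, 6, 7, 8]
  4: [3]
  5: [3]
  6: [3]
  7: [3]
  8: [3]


Visit 5, push [3]
Visit 3, push [8, 7, 6, 4, 0]
Visit 0, push [1]
Visit 1, push [2]
Visit 2, push []
Visit 4, push []
Visit 6, push []
Visit 7, push []
Visit 8, push []

DFS order: [5, 3, 0, 1, 2, 4, 6, 7, 8]


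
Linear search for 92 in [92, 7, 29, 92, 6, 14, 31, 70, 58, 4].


i=0: 92==92 found!

Found at 0, 1 comps


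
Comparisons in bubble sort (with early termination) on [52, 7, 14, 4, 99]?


Algorithm: bubble sort (with early termination)
Input: [52, 7, 14, 4, 99]
Sorted: [4, 7, 14, 52, 99]

10


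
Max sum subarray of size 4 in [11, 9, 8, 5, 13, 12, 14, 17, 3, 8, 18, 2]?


[0:4]: 33
[1:5]: 35
[2:6]: 38
[3:7]: 44
[4:8]: 56
[5:9]: 46
[6:10]: 42
[7:11]: 46
[8:12]: 31

Max: 56 at [4:8]


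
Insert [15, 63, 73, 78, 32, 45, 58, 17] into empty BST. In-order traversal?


Insert 15: root
Insert 63: R from 15
Insert 73: R from 15 -> R from 63
Insert 78: R from 15 -> R from 63 -> R from 73
Insert 32: R from 15 -> L from 63
Insert 45: R from 15 -> L from 63 -> R from 32
Insert 58: R from 15 -> L from 63 -> R from 32 -> R from 45
Insert 17: R from 15 -> L from 63 -> L from 32

In-order: [15, 17, 32, 45, 58, 63, 73, 78]


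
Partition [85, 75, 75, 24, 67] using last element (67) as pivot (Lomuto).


Pivot: 67
  24 <= 67: swap -> [24, 75, 75, 85, 67]
Place pivot at 1: [24, 67, 75, 85, 75]

Partitioned: [24, 67, 75, 85, 75]


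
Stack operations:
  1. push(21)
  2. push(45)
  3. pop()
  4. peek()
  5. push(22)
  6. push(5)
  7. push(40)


push(21) -> [21]
push(45) -> [21, 45]
pop()->45, [21]
peek()->21
push(22) -> [21, 22]
push(5) -> [21, 22, 5]
push(40) -> [21, 22, 5, 40]

Final stack: [21, 22, 5, 40]


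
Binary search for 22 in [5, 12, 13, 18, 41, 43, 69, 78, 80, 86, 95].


Step 1: lo=0, hi=10, mid=5, val=43
Step 2: lo=0, hi=4, mid=2, val=13
Step 3: lo=3, hi=4, mid=3, val=18
Step 4: lo=4, hi=4, mid=4, val=41

Not found


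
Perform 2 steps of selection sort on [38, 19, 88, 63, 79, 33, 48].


Initial: [38, 19, 88, 63, 79, 33, 48]
Step 1: min=19 at 1
  Swap: [19, 38, 88, 63, 79, 33, 48]
Step 2: min=33 at 5
  Swap: [19, 33, 88, 63, 79, 38, 48]

After 2 steps: [19, 33, 88, 63, 79, 38, 48]


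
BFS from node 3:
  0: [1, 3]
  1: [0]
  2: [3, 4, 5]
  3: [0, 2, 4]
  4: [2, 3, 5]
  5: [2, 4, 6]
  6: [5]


Visit 3, enqueue [0, 2, 4]
Visit 0, enqueue [1]
Visit 2, enqueue [5]
Visit 4, enqueue []
Visit 1, enqueue []
Visit 5, enqueue [6]
Visit 6, enqueue []

BFS order: [3, 0, 2, 4, 1, 5, 6]


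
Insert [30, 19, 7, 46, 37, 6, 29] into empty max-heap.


Insert 30: [30]
Insert 19: [30, 19]
Insert 7: [30, 19, 7]
Insert 46: [46, 30, 7, 19]
Insert 37: [46, 37, 7, 19, 30]
Insert 6: [46, 37, 7, 19, 30, 6]
Insert 29: [46, 37, 29, 19, 30, 6, 7]

Final heap: [46, 37, 29, 19, 30, 6, 7]


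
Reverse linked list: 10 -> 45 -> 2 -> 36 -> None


Step 1: curr=10, set curr.next=prev(None) | reversed so far: 10
Step 2: curr=45, set curr.next=prev(10) | reversed so far: 45 -> 10
Step 3: curr=2, set curr.next=prev(45) | reversed so far: 2 -> 45 -> 10
Step 4: curr=36, set curr.next=prev(2) | reversed so far: 36 -> 2 -> 45 -> 10

36 -> 2 -> 45 -> 10 -> None


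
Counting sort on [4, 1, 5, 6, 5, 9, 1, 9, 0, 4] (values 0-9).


Input: [4, 1, 5, 6, 5, 9, 1, 9, 0, 4]
Counts: [1, 2, 0, 0, 2, 2, 1, 0, 0, 2]

Sorted: [0, 1, 1, 4, 4, 5, 5, 6, 9, 9]


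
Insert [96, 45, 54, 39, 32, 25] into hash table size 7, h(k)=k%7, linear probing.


Insert 96: h=5 -> slot 5
Insert 45: h=3 -> slot 3
Insert 54: h=5, 1 probes -> slot 6
Insert 39: h=4 -> slot 4
Insert 32: h=4, 3 probes -> slot 0
Insert 25: h=4, 4 probes -> slot 1

Table: [32, 25, None, 45, 39, 96, 54]


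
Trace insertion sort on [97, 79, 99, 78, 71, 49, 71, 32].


Initial: [97, 79, 99, 78, 71, 49, 71, 32]
Insert 79: [79, 97, 99, 78, 71, 49, 71, 32]
Insert 99: [79, 97, 99, 78, 71, 49, 71, 32]
Insert 78: [78, 79, 97, 99, 71, 49, 71, 32]
Insert 71: [71, 78, 79, 97, 99, 49, 71, 32]
Insert 49: [49, 71, 78, 79, 97, 99, 71, 32]
Insert 71: [49, 71, 71, 78, 79, 97, 99, 32]
Insert 32: [32, 49, 71, 71, 78, 79, 97, 99]

Sorted: [32, 49, 71, 71, 78, 79, 97, 99]


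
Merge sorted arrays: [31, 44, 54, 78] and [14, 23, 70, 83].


Take 14 from B
Take 23 from B
Take 31 from A
Take 44 from A
Take 54 from A
Take 70 from B
Take 78 from A

Merged: [14, 23, 31, 44, 54, 70, 78, 83]


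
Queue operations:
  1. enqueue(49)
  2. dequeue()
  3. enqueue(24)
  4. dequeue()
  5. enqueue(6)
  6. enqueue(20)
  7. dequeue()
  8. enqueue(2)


enqueue(49) -> [49]
dequeue()->49, []
enqueue(24) -> [24]
dequeue()->24, []
enqueue(6) -> [6]
enqueue(20) -> [6, 20]
dequeue()->6, [20]
enqueue(2) -> [20, 2]

Final queue: [20, 2]


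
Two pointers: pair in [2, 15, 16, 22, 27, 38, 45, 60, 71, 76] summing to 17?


lo=0(2)+hi=9(76)=78
lo=0(2)+hi=8(71)=73
lo=0(2)+hi=7(60)=62
lo=0(2)+hi=6(45)=47
lo=0(2)+hi=5(38)=40
lo=0(2)+hi=4(27)=29
lo=0(2)+hi=3(22)=24
lo=0(2)+hi=2(16)=18
lo=0(2)+hi=1(15)=17

Yes: 2+15=17


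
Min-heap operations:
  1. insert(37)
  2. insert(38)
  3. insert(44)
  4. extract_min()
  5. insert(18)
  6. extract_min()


insert(37) -> [37]
insert(38) -> [37, 38]
insert(44) -> [37, 38, 44]
extract_min()->37, [38, 44]
insert(18) -> [18, 44, 38]
extract_min()->18, [38, 44]

Final heap: [38, 44]


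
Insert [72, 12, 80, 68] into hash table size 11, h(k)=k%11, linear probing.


Insert 72: h=6 -> slot 6
Insert 12: h=1 -> slot 1
Insert 80: h=3 -> slot 3
Insert 68: h=2 -> slot 2

Table: [None, 12, 68, 80, None, None, 72, None, None, None, None]


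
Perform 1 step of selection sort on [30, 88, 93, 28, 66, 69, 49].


Initial: [30, 88, 93, 28, 66, 69, 49]
Step 1: min=28 at 3
  Swap: [28, 88, 93, 30, 66, 69, 49]

After 1 step: [28, 88, 93, 30, 66, 69, 49]


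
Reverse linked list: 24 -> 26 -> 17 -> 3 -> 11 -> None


Step 1: curr=24, set curr.next=prev(None) | reversed so far: 24
Step 2: curr=26, set curr.next=prev(24) | reversed so far: 26 -> 24
Step 3: curr=17, set curr.next=prev(26) | reversed so far: 17 -> 26 -> 24
Step 4: curr=3, set curr.next=prev(17) | reversed so far: 3 -> 17 -> 26 -> 24
Step 5: curr=11, set curr.next=prev(3) | reversed so far: 11 -> 3 -> 17 -> 26 -> 24

11 -> 3 -> 17 -> 26 -> 24 -> None


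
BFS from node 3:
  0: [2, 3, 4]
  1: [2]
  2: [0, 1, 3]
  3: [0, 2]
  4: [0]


Visit 3, enqueue [0, 2]
Visit 0, enqueue [4]
Visit 2, enqueue [1]
Visit 4, enqueue []
Visit 1, enqueue []

BFS order: [3, 0, 2, 4, 1]


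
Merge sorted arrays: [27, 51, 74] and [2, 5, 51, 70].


Take 2 from B
Take 5 from B
Take 27 from A
Take 51 from A
Take 51 from B
Take 70 from B

Merged: [2, 5, 27, 51, 51, 70, 74]


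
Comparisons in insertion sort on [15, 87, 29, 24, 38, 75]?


Algorithm: insertion sort
Input: [15, 87, 29, 24, 38, 75]
Sorted: [15, 24, 29, 38, 75, 87]

10


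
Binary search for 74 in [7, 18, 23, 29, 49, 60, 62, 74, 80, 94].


Step 1: lo=0, hi=9, mid=4, val=49
Step 2: lo=5, hi=9, mid=7, val=74

Found at index 7


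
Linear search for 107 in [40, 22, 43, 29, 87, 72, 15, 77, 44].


i=0: 40!=107
i=1: 22!=107
i=2: 43!=107
i=3: 29!=107
i=4: 87!=107
i=5: 72!=107
i=6: 15!=107
i=7: 77!=107
i=8: 44!=107

Not found, 9 comps


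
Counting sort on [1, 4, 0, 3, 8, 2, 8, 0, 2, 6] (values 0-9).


Input: [1, 4, 0, 3, 8, 2, 8, 0, 2, 6]
Counts: [2, 1, 2, 1, 1, 0, 1, 0, 2, 0]

Sorted: [0, 0, 1, 2, 2, 3, 4, 6, 8, 8]


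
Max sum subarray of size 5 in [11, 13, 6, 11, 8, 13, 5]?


[0:5]: 49
[1:6]: 51
[2:7]: 43

Max: 51 at [1:6]


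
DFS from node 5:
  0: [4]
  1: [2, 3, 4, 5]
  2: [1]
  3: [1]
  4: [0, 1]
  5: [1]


Visit 5, push [1]
Visit 1, push [4, 3, 2]
Visit 2, push []
Visit 3, push []
Visit 4, push [0]
Visit 0, push []

DFS order: [5, 1, 2, 3, 4, 0]


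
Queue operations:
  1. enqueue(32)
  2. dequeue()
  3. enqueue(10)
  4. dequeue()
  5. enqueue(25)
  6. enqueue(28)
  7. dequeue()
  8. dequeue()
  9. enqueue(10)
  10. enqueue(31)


enqueue(32) -> [32]
dequeue()->32, []
enqueue(10) -> [10]
dequeue()->10, []
enqueue(25) -> [25]
enqueue(28) -> [25, 28]
dequeue()->25, [28]
dequeue()->28, []
enqueue(10) -> [10]
enqueue(31) -> [10, 31]

Final queue: [10, 31]


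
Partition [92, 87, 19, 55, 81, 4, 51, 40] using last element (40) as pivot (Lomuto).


Pivot: 40
  19 <= 40: swap -> [19, 87, 92, 55, 81, 4, 51, 40]
  4 <= 40: swap -> [19, 4, 92, 55, 81, 87, 51, 40]
Place pivot at 2: [19, 4, 40, 55, 81, 87, 51, 92]

Partitioned: [19, 4, 40, 55, 81, 87, 51, 92]


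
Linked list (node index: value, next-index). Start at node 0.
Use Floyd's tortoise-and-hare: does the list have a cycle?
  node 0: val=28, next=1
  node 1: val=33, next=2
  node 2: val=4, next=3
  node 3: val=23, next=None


Floyd's tortoise (slow, +1) and hare (fast, +2):
  init: slow=0, fast=0
  step 1: slow=1, fast=2
  step 2: fast 2->3->None, no cycle

Cycle: no


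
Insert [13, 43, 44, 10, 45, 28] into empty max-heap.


Insert 13: [13]
Insert 43: [43, 13]
Insert 44: [44, 13, 43]
Insert 10: [44, 13, 43, 10]
Insert 45: [45, 44, 43, 10, 13]
Insert 28: [45, 44, 43, 10, 13, 28]

Final heap: [45, 44, 43, 10, 13, 28]


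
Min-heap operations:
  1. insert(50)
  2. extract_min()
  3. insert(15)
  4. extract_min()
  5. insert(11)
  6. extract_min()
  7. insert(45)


insert(50) -> [50]
extract_min()->50, []
insert(15) -> [15]
extract_min()->15, []
insert(11) -> [11]
extract_min()->11, []
insert(45) -> [45]

Final heap: [45]


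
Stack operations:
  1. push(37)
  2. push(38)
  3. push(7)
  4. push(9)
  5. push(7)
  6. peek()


push(37) -> [37]
push(38) -> [37, 38]
push(7) -> [37, 38, 7]
push(9) -> [37, 38, 7, 9]
push(7) -> [37, 38, 7, 9, 7]
peek()->7

Final stack: [37, 38, 7, 9, 7]


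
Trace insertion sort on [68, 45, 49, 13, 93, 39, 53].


Initial: [68, 45, 49, 13, 93, 39, 53]
Insert 45: [45, 68, 49, 13, 93, 39, 53]
Insert 49: [45, 49, 68, 13, 93, 39, 53]
Insert 13: [13, 45, 49, 68, 93, 39, 53]
Insert 93: [13, 45, 49, 68, 93, 39, 53]
Insert 39: [13, 39, 45, 49, 68, 93, 53]
Insert 53: [13, 39, 45, 49, 53, 68, 93]

Sorted: [13, 39, 45, 49, 53, 68, 93]


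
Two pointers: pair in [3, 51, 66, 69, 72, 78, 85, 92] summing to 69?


lo=0(3)+hi=7(92)=95
lo=0(3)+hi=6(85)=88
lo=0(3)+hi=5(78)=81
lo=0(3)+hi=4(72)=75
lo=0(3)+hi=3(69)=72
lo=0(3)+hi=2(66)=69

Yes: 3+66=69


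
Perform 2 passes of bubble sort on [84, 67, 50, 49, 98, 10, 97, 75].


Initial: [84, 67, 50, 49, 98, 10, 97, 75]
Pass 1: [67, 50, 49, 84, 10, 97, 75, 98] (6 swaps)
Pass 2: [50, 49, 67, 10, 84, 75, 97, 98] (4 swaps)

After 2 passes: [50, 49, 67, 10, 84, 75, 97, 98]


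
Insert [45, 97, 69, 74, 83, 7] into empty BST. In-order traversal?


Insert 45: root
Insert 97: R from 45
Insert 69: R from 45 -> L from 97
Insert 74: R from 45 -> L from 97 -> R from 69
Insert 83: R from 45 -> L from 97 -> R from 69 -> R from 74
Insert 7: L from 45

In-order: [7, 45, 69, 74, 83, 97]


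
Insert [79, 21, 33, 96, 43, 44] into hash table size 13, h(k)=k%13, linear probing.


Insert 79: h=1 -> slot 1
Insert 21: h=8 -> slot 8
Insert 33: h=7 -> slot 7
Insert 96: h=5 -> slot 5
Insert 43: h=4 -> slot 4
Insert 44: h=5, 1 probes -> slot 6

Table: [None, 79, None, None, 43, 96, 44, 33, 21, None, None, None, None]


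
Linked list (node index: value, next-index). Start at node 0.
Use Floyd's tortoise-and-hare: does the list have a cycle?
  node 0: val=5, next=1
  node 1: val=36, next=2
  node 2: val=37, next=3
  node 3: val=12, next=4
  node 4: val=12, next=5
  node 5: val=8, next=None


Floyd's tortoise (slow, +1) and hare (fast, +2):
  init: slow=0, fast=0
  step 1: slow=1, fast=2
  step 2: slow=2, fast=4
  step 3: fast 4->5->None, no cycle

Cycle: no


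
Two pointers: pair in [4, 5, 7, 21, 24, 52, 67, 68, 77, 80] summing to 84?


lo=0(4)+hi=9(80)=84

Yes: 4+80=84


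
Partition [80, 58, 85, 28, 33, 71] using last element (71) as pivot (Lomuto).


Pivot: 71
  58 <= 71: swap -> [58, 80, 85, 28, 33, 71]
  28 <= 71: swap -> [58, 28, 85, 80, 33, 71]
  33 <= 71: swap -> [58, 28, 33, 80, 85, 71]
Place pivot at 3: [58, 28, 33, 71, 85, 80]

Partitioned: [58, 28, 33, 71, 85, 80]


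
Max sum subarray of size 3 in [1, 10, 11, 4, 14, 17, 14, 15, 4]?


[0:3]: 22
[1:4]: 25
[2:5]: 29
[3:6]: 35
[4:7]: 45
[5:8]: 46
[6:9]: 33

Max: 46 at [5:8]


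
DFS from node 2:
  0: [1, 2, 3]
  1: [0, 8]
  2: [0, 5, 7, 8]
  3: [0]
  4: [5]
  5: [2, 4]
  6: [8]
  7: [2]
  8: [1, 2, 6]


Visit 2, push [8, 7, 5, 0]
Visit 0, push [3, 1]
Visit 1, push [8]
Visit 8, push [6]
Visit 6, push []
Visit 3, push []
Visit 5, push [4]
Visit 4, push []
Visit 7, push []

DFS order: [2, 0, 1, 8, 6, 3, 5, 4, 7]


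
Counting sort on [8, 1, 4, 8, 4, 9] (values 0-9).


Input: [8, 1, 4, 8, 4, 9]
Counts: [0, 1, 0, 0, 2, 0, 0, 0, 2, 1]

Sorted: [1, 4, 4, 8, 8, 9]


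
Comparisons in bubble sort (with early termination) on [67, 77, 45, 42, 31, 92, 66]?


Algorithm: bubble sort (with early termination)
Input: [67, 77, 45, 42, 31, 92, 66]
Sorted: [31, 42, 45, 66, 67, 77, 92]

20


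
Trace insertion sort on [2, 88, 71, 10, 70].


Initial: [2, 88, 71, 10, 70]
Insert 88: [2, 88, 71, 10, 70]
Insert 71: [2, 71, 88, 10, 70]
Insert 10: [2, 10, 71, 88, 70]
Insert 70: [2, 10, 70, 71, 88]

Sorted: [2, 10, 70, 71, 88]


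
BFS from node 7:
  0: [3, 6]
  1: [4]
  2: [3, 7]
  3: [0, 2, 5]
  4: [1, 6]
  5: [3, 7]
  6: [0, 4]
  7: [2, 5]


Visit 7, enqueue [2, 5]
Visit 2, enqueue [3]
Visit 5, enqueue []
Visit 3, enqueue [0]
Visit 0, enqueue [6]
Visit 6, enqueue [4]
Visit 4, enqueue [1]
Visit 1, enqueue []

BFS order: [7, 2, 5, 3, 0, 6, 4, 1]


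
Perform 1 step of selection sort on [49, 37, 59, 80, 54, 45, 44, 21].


Initial: [49, 37, 59, 80, 54, 45, 44, 21]
Step 1: min=21 at 7
  Swap: [21, 37, 59, 80, 54, 45, 44, 49]

After 1 step: [21, 37, 59, 80, 54, 45, 44, 49]


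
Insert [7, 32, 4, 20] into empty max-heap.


Insert 7: [7]
Insert 32: [32, 7]
Insert 4: [32, 7, 4]
Insert 20: [32, 20, 4, 7]

Final heap: [32, 20, 4, 7]


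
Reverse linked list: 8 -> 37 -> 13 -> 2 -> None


Step 1: curr=8, set curr.next=prev(None) | reversed so far: 8
Step 2: curr=37, set curr.next=prev(8) | reversed so far: 37 -> 8
Step 3: curr=13, set curr.next=prev(37) | reversed so far: 13 -> 37 -> 8
Step 4: curr=2, set curr.next=prev(13) | reversed so far: 2 -> 13 -> 37 -> 8

2 -> 13 -> 37 -> 8 -> None


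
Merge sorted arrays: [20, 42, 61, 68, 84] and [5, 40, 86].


Take 5 from B
Take 20 from A
Take 40 from B
Take 42 from A
Take 61 from A
Take 68 from A
Take 84 from A

Merged: [5, 20, 40, 42, 61, 68, 84, 86]


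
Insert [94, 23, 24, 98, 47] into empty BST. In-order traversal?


Insert 94: root
Insert 23: L from 94
Insert 24: L from 94 -> R from 23
Insert 98: R from 94
Insert 47: L from 94 -> R from 23 -> R from 24

In-order: [23, 24, 47, 94, 98]


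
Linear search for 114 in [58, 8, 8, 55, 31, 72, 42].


i=0: 58!=114
i=1: 8!=114
i=2: 8!=114
i=3: 55!=114
i=4: 31!=114
i=5: 72!=114
i=6: 42!=114

Not found, 7 comps


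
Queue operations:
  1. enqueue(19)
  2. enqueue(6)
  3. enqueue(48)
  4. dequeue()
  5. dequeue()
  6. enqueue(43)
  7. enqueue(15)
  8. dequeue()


enqueue(19) -> [19]
enqueue(6) -> [19, 6]
enqueue(48) -> [19, 6, 48]
dequeue()->19, [6, 48]
dequeue()->6, [48]
enqueue(43) -> [48, 43]
enqueue(15) -> [48, 43, 15]
dequeue()->48, [43, 15]

Final queue: [43, 15]


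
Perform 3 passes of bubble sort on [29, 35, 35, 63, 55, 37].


Initial: [29, 35, 35, 63, 55, 37]
Pass 1: [29, 35, 35, 55, 37, 63] (2 swaps)
Pass 2: [29, 35, 35, 37, 55, 63] (1 swaps)
Pass 3: [29, 35, 35, 37, 55, 63] (0 swaps)

After 3 passes: [29, 35, 35, 37, 55, 63]


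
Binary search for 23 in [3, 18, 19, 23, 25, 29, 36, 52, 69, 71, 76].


Step 1: lo=0, hi=10, mid=5, val=29
Step 2: lo=0, hi=4, mid=2, val=19
Step 3: lo=3, hi=4, mid=3, val=23

Found at index 3


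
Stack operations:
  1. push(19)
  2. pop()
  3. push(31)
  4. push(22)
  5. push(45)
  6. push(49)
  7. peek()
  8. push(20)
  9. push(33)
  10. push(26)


push(19) -> [19]
pop()->19, []
push(31) -> [31]
push(22) -> [31, 22]
push(45) -> [31, 22, 45]
push(49) -> [31, 22, 45, 49]
peek()->49
push(20) -> [31, 22, 45, 49, 20]
push(33) -> [31, 22, 45, 49, 20, 33]
push(26) -> [31, 22, 45, 49, 20, 33, 26]

Final stack: [31, 22, 45, 49, 20, 33, 26]


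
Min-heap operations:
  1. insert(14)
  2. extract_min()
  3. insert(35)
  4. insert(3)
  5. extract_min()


insert(14) -> [14]
extract_min()->14, []
insert(35) -> [35]
insert(3) -> [3, 35]
extract_min()->3, [35]

Final heap: [35]


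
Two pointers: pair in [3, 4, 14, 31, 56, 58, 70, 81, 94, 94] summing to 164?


lo=0(3)+hi=9(94)=97
lo=1(4)+hi=9(94)=98
lo=2(14)+hi=9(94)=108
lo=3(31)+hi=9(94)=125
lo=4(56)+hi=9(94)=150
lo=5(58)+hi=9(94)=152
lo=6(70)+hi=9(94)=164

Yes: 70+94=164


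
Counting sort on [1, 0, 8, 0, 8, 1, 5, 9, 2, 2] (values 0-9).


Input: [1, 0, 8, 0, 8, 1, 5, 9, 2, 2]
Counts: [2, 2, 2, 0, 0, 1, 0, 0, 2, 1]

Sorted: [0, 0, 1, 1, 2, 2, 5, 8, 8, 9]


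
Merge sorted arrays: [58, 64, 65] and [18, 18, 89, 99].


Take 18 from B
Take 18 from B
Take 58 from A
Take 64 from A
Take 65 from A

Merged: [18, 18, 58, 64, 65, 89, 99]


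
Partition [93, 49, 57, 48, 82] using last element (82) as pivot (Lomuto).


Pivot: 82
  49 <= 82: swap -> [49, 93, 57, 48, 82]
  57 <= 82: swap -> [49, 57, 93, 48, 82]
  48 <= 82: swap -> [49, 57, 48, 93, 82]
Place pivot at 3: [49, 57, 48, 82, 93]

Partitioned: [49, 57, 48, 82, 93]


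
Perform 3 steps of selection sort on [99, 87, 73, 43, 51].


Initial: [99, 87, 73, 43, 51]
Step 1: min=43 at 3
  Swap: [43, 87, 73, 99, 51]
Step 2: min=51 at 4
  Swap: [43, 51, 73, 99, 87]
Step 3: min=73 at 2
  Swap: [43, 51, 73, 99, 87]

After 3 steps: [43, 51, 73, 99, 87]


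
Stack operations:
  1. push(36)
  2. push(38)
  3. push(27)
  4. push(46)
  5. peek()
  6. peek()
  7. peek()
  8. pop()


push(36) -> [36]
push(38) -> [36, 38]
push(27) -> [36, 38, 27]
push(46) -> [36, 38, 27, 46]
peek()->46
peek()->46
peek()->46
pop()->46, [36, 38, 27]

Final stack: [36, 38, 27]


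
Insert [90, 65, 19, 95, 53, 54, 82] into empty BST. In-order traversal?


Insert 90: root
Insert 65: L from 90
Insert 19: L from 90 -> L from 65
Insert 95: R from 90
Insert 53: L from 90 -> L from 65 -> R from 19
Insert 54: L from 90 -> L from 65 -> R from 19 -> R from 53
Insert 82: L from 90 -> R from 65

In-order: [19, 53, 54, 65, 82, 90, 95]


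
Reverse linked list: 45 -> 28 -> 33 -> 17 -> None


Step 1: curr=45, set curr.next=prev(None) | reversed so far: 45
Step 2: curr=28, set curr.next=prev(45) | reversed so far: 28 -> 45
Step 3: curr=33, set curr.next=prev(28) | reversed so far: 33 -> 28 -> 45
Step 4: curr=17, set curr.next=prev(33) | reversed so far: 17 -> 33 -> 28 -> 45

17 -> 33 -> 28 -> 45 -> None


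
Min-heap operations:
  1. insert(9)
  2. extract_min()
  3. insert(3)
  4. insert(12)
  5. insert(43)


insert(9) -> [9]
extract_min()->9, []
insert(3) -> [3]
insert(12) -> [3, 12]
insert(43) -> [3, 12, 43]

Final heap: [3, 12, 43]


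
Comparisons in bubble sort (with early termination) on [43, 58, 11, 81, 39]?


Algorithm: bubble sort (with early termination)
Input: [43, 58, 11, 81, 39]
Sorted: [11, 39, 43, 58, 81]

10


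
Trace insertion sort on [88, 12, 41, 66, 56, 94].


Initial: [88, 12, 41, 66, 56, 94]
Insert 12: [12, 88, 41, 66, 56, 94]
Insert 41: [12, 41, 88, 66, 56, 94]
Insert 66: [12, 41, 66, 88, 56, 94]
Insert 56: [12, 41, 56, 66, 88, 94]
Insert 94: [12, 41, 56, 66, 88, 94]

Sorted: [12, 41, 56, 66, 88, 94]


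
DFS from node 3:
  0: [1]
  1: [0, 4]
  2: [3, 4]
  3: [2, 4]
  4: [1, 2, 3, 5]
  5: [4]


Visit 3, push [4, 2]
Visit 2, push [4]
Visit 4, push [5, 1]
Visit 1, push [0]
Visit 0, push []
Visit 5, push []

DFS order: [3, 2, 4, 1, 0, 5]


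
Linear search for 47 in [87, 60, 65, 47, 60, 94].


i=0: 87!=47
i=1: 60!=47
i=2: 65!=47
i=3: 47==47 found!

Found at 3, 4 comps


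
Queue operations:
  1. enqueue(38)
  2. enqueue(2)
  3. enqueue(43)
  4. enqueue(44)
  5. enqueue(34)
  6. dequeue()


enqueue(38) -> [38]
enqueue(2) -> [38, 2]
enqueue(43) -> [38, 2, 43]
enqueue(44) -> [38, 2, 43, 44]
enqueue(34) -> [38, 2, 43, 44, 34]
dequeue()->38, [2, 43, 44, 34]

Final queue: [2, 43, 44, 34]


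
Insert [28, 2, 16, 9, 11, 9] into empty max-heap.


Insert 28: [28]
Insert 2: [28, 2]
Insert 16: [28, 2, 16]
Insert 9: [28, 9, 16, 2]
Insert 11: [28, 11, 16, 2, 9]
Insert 9: [28, 11, 16, 2, 9, 9]

Final heap: [28, 11, 16, 2, 9, 9]


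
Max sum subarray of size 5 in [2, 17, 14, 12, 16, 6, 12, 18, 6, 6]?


[0:5]: 61
[1:6]: 65
[2:7]: 60
[3:8]: 64
[4:9]: 58
[5:10]: 48

Max: 65 at [1:6]


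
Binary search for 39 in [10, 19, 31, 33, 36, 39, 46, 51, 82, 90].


Step 1: lo=0, hi=9, mid=4, val=36
Step 2: lo=5, hi=9, mid=7, val=51
Step 3: lo=5, hi=6, mid=5, val=39

Found at index 5


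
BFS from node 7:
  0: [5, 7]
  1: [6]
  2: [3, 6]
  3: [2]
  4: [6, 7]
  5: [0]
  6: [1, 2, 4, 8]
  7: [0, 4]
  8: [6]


Visit 7, enqueue [0, 4]
Visit 0, enqueue [5]
Visit 4, enqueue [6]
Visit 5, enqueue []
Visit 6, enqueue [1, 2, 8]
Visit 1, enqueue []
Visit 2, enqueue [3]
Visit 8, enqueue []
Visit 3, enqueue []

BFS order: [7, 0, 4, 5, 6, 1, 2, 8, 3]


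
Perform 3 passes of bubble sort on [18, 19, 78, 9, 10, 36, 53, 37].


Initial: [18, 19, 78, 9, 10, 36, 53, 37]
Pass 1: [18, 19, 9, 10, 36, 53, 37, 78] (5 swaps)
Pass 2: [18, 9, 10, 19, 36, 37, 53, 78] (3 swaps)
Pass 3: [9, 10, 18, 19, 36, 37, 53, 78] (2 swaps)

After 3 passes: [9, 10, 18, 19, 36, 37, 53, 78]


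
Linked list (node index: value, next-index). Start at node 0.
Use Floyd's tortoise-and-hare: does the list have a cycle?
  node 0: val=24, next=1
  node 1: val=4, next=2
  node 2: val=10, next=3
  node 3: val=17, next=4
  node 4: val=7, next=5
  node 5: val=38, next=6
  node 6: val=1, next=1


Floyd's tortoise (slow, +1) and hare (fast, +2):
  init: slow=0, fast=0
  step 1: slow=1, fast=2
  step 2: slow=2, fast=4
  step 3: slow=3, fast=6
  step 4: slow=4, fast=2
  step 5: slow=5, fast=4
  step 6: slow=6, fast=6
  slow == fast at node 6: cycle detected

Cycle: yes


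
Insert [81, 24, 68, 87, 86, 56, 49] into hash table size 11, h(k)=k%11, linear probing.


Insert 81: h=4 -> slot 4
Insert 24: h=2 -> slot 2
Insert 68: h=2, 1 probes -> slot 3
Insert 87: h=10 -> slot 10
Insert 86: h=9 -> slot 9
Insert 56: h=1 -> slot 1
Insert 49: h=5 -> slot 5

Table: [None, 56, 24, 68, 81, 49, None, None, None, 86, 87]


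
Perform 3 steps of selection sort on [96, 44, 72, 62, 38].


Initial: [96, 44, 72, 62, 38]
Step 1: min=38 at 4
  Swap: [38, 44, 72, 62, 96]
Step 2: min=44 at 1
  Swap: [38, 44, 72, 62, 96]
Step 3: min=62 at 3
  Swap: [38, 44, 62, 72, 96]

After 3 steps: [38, 44, 62, 72, 96]


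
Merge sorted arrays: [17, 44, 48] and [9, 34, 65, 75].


Take 9 from B
Take 17 from A
Take 34 from B
Take 44 from A
Take 48 from A

Merged: [9, 17, 34, 44, 48, 65, 75]


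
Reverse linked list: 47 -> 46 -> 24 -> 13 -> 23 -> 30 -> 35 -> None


Step 1: curr=47, set curr.next=prev(None) | reversed so far: 47
Step 2: curr=46, set curr.next=prev(47) | reversed so far: 46 -> 47
Step 3: curr=24, set curr.next=prev(46) | reversed so far: 24 -> 46 -> 47
Step 4: curr=13, set curr.next=prev(24) | reversed so far: 13 -> 24 -> 46 -> 47
Step 5: curr=23, set curr.next=prev(13) | reversed so far: 23 -> 13 -> 24 -> 46 -> 47
Step 6: curr=30, set curr.next=prev(23) | reversed so far: 30 -> 23 -> 13 -> 24 -> 46 -> 47
Step 7: curr=35, set curr.next=prev(30) | reversed so far: 35 -> 30 -> 23 -> 13 -> 24 -> 46 -> 47

35 -> 30 -> 23 -> 13 -> 24 -> 46 -> 47 -> None


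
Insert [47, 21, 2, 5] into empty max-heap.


Insert 47: [47]
Insert 21: [47, 21]
Insert 2: [47, 21, 2]
Insert 5: [47, 21, 2, 5]

Final heap: [47, 21, 2, 5]


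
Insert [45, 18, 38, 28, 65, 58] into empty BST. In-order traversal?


Insert 45: root
Insert 18: L from 45
Insert 38: L from 45 -> R from 18
Insert 28: L from 45 -> R from 18 -> L from 38
Insert 65: R from 45
Insert 58: R from 45 -> L from 65

In-order: [18, 28, 38, 45, 58, 65]


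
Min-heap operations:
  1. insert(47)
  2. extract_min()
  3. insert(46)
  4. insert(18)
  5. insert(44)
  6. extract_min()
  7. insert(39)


insert(47) -> [47]
extract_min()->47, []
insert(46) -> [46]
insert(18) -> [18, 46]
insert(44) -> [18, 46, 44]
extract_min()->18, [44, 46]
insert(39) -> [39, 46, 44]

Final heap: [39, 46, 44]


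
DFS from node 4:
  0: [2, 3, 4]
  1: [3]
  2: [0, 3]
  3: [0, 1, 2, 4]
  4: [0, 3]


Visit 4, push [3, 0]
Visit 0, push [3, 2]
Visit 2, push [3]
Visit 3, push [1]
Visit 1, push []

DFS order: [4, 0, 2, 3, 1]


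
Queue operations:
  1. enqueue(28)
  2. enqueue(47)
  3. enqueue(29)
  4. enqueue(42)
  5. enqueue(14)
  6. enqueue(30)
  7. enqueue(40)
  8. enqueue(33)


enqueue(28) -> [28]
enqueue(47) -> [28, 47]
enqueue(29) -> [28, 47, 29]
enqueue(42) -> [28, 47, 29, 42]
enqueue(14) -> [28, 47, 29, 42, 14]
enqueue(30) -> [28, 47, 29, 42, 14, 30]
enqueue(40) -> [28, 47, 29, 42, 14, 30, 40]
enqueue(33) -> [28, 47, 29, 42, 14, 30, 40, 33]

Final queue: [28, 47, 29, 42, 14, 30, 40, 33]


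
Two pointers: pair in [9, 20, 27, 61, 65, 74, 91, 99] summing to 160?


lo=0(9)+hi=7(99)=108
lo=1(20)+hi=7(99)=119
lo=2(27)+hi=7(99)=126
lo=3(61)+hi=7(99)=160

Yes: 61+99=160


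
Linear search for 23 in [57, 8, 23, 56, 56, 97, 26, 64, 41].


i=0: 57!=23
i=1: 8!=23
i=2: 23==23 found!

Found at 2, 3 comps


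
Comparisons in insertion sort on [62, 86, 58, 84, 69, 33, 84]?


Algorithm: insertion sort
Input: [62, 86, 58, 84, 69, 33, 84]
Sorted: [33, 58, 62, 69, 84, 84, 86]

15


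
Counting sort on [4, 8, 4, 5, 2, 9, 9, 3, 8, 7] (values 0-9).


Input: [4, 8, 4, 5, 2, 9, 9, 3, 8, 7]
Counts: [0, 0, 1, 1, 2, 1, 0, 1, 2, 2]

Sorted: [2, 3, 4, 4, 5, 7, 8, 8, 9, 9]


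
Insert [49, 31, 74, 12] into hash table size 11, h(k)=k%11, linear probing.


Insert 49: h=5 -> slot 5
Insert 31: h=9 -> slot 9
Insert 74: h=8 -> slot 8
Insert 12: h=1 -> slot 1

Table: [None, 12, None, None, None, 49, None, None, 74, 31, None]


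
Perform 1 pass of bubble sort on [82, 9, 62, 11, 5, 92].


Initial: [82, 9, 62, 11, 5, 92]
Pass 1: [9, 62, 11, 5, 82, 92] (4 swaps)

After 1 pass: [9, 62, 11, 5, 82, 92]


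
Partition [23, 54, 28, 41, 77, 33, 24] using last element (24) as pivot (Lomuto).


Pivot: 24
  23 <= 24: advance i (no swap)
Place pivot at 1: [23, 24, 28, 41, 77, 33, 54]

Partitioned: [23, 24, 28, 41, 77, 33, 54]


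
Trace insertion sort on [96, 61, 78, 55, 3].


Initial: [96, 61, 78, 55, 3]
Insert 61: [61, 96, 78, 55, 3]
Insert 78: [61, 78, 96, 55, 3]
Insert 55: [55, 61, 78, 96, 3]
Insert 3: [3, 55, 61, 78, 96]

Sorted: [3, 55, 61, 78, 96]


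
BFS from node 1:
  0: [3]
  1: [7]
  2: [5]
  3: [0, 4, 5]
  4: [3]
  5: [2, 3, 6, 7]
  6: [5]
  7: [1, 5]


Visit 1, enqueue [7]
Visit 7, enqueue [5]
Visit 5, enqueue [2, 3, 6]
Visit 2, enqueue []
Visit 3, enqueue [0, 4]
Visit 6, enqueue []
Visit 0, enqueue []
Visit 4, enqueue []

BFS order: [1, 7, 5, 2, 3, 6, 0, 4]


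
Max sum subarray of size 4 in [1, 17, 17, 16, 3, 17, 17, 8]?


[0:4]: 51
[1:5]: 53
[2:6]: 53
[3:7]: 53
[4:8]: 45

Max: 53 at [1:5]


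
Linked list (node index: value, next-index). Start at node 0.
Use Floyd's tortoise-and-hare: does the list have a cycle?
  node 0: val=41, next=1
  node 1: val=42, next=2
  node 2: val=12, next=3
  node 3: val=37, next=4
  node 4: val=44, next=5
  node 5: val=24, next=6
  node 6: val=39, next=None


Floyd's tortoise (slow, +1) and hare (fast, +2):
  init: slow=0, fast=0
  step 1: slow=1, fast=2
  step 2: slow=2, fast=4
  step 3: slow=3, fast=6
  step 4: fast -> None, no cycle

Cycle: no


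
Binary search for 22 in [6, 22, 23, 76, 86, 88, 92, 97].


Step 1: lo=0, hi=7, mid=3, val=76
Step 2: lo=0, hi=2, mid=1, val=22

Found at index 1


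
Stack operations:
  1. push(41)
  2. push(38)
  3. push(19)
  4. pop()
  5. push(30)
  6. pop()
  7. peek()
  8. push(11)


push(41) -> [41]
push(38) -> [41, 38]
push(19) -> [41, 38, 19]
pop()->19, [41, 38]
push(30) -> [41, 38, 30]
pop()->30, [41, 38]
peek()->38
push(11) -> [41, 38, 11]

Final stack: [41, 38, 11]


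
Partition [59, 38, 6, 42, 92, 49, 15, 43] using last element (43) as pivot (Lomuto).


Pivot: 43
  38 <= 43: swap -> [38, 59, 6, 42, 92, 49, 15, 43]
  6 <= 43: swap -> [38, 6, 59, 42, 92, 49, 15, 43]
  42 <= 43: swap -> [38, 6, 42, 59, 92, 49, 15, 43]
  15 <= 43: swap -> [38, 6, 42, 15, 92, 49, 59, 43]
Place pivot at 4: [38, 6, 42, 15, 43, 49, 59, 92]

Partitioned: [38, 6, 42, 15, 43, 49, 59, 92]


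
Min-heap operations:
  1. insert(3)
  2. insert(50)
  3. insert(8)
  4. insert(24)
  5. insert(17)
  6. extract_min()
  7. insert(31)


insert(3) -> [3]
insert(50) -> [3, 50]
insert(8) -> [3, 50, 8]
insert(24) -> [3, 24, 8, 50]
insert(17) -> [3, 17, 8, 50, 24]
extract_min()->3, [8, 17, 24, 50]
insert(31) -> [8, 17, 24, 50, 31]

Final heap: [8, 17, 24, 50, 31]


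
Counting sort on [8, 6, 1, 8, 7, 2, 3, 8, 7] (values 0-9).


Input: [8, 6, 1, 8, 7, 2, 3, 8, 7]
Counts: [0, 1, 1, 1, 0, 0, 1, 2, 3, 0]

Sorted: [1, 2, 3, 6, 7, 7, 8, 8, 8]


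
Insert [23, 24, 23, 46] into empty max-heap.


Insert 23: [23]
Insert 24: [24, 23]
Insert 23: [24, 23, 23]
Insert 46: [46, 24, 23, 23]

Final heap: [46, 24, 23, 23]


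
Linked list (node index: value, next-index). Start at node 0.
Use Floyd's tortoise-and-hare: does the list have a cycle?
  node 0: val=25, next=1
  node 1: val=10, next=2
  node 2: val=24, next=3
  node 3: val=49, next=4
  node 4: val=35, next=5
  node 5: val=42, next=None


Floyd's tortoise (slow, +1) and hare (fast, +2):
  init: slow=0, fast=0
  step 1: slow=1, fast=2
  step 2: slow=2, fast=4
  step 3: fast 4->5->None, no cycle

Cycle: no


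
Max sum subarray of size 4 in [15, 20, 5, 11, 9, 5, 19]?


[0:4]: 51
[1:5]: 45
[2:6]: 30
[3:7]: 44

Max: 51 at [0:4]


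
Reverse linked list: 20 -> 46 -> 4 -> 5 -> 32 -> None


Step 1: curr=20, set curr.next=prev(None) | reversed so far: 20
Step 2: curr=46, set curr.next=prev(20) | reversed so far: 46 -> 20
Step 3: curr=4, set curr.next=prev(46) | reversed so far: 4 -> 46 -> 20
Step 4: curr=5, set curr.next=prev(4) | reversed so far: 5 -> 4 -> 46 -> 20
Step 5: curr=32, set curr.next=prev(5) | reversed so far: 32 -> 5 -> 4 -> 46 -> 20

32 -> 5 -> 4 -> 46 -> 20 -> None


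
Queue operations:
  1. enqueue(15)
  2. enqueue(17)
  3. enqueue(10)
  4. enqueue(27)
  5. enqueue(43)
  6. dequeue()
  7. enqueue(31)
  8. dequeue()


enqueue(15) -> [15]
enqueue(17) -> [15, 17]
enqueue(10) -> [15, 17, 10]
enqueue(27) -> [15, 17, 10, 27]
enqueue(43) -> [15, 17, 10, 27, 43]
dequeue()->15, [17, 10, 27, 43]
enqueue(31) -> [17, 10, 27, 43, 31]
dequeue()->17, [10, 27, 43, 31]

Final queue: [10, 27, 43, 31]


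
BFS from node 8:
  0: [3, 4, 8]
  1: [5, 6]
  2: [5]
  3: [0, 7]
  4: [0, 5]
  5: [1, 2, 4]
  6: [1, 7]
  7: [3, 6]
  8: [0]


Visit 8, enqueue [0]
Visit 0, enqueue [3, 4]
Visit 3, enqueue [7]
Visit 4, enqueue [5]
Visit 7, enqueue [6]
Visit 5, enqueue [1, 2]
Visit 6, enqueue []
Visit 1, enqueue []
Visit 2, enqueue []

BFS order: [8, 0, 3, 4, 7, 5, 6, 1, 2]


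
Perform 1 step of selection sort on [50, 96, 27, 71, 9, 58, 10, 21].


Initial: [50, 96, 27, 71, 9, 58, 10, 21]
Step 1: min=9 at 4
  Swap: [9, 96, 27, 71, 50, 58, 10, 21]

After 1 step: [9, 96, 27, 71, 50, 58, 10, 21]


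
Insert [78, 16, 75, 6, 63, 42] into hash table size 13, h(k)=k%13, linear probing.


Insert 78: h=0 -> slot 0
Insert 16: h=3 -> slot 3
Insert 75: h=10 -> slot 10
Insert 6: h=6 -> slot 6
Insert 63: h=11 -> slot 11
Insert 42: h=3, 1 probes -> slot 4

Table: [78, None, None, 16, 42, None, 6, None, None, None, 75, 63, None]


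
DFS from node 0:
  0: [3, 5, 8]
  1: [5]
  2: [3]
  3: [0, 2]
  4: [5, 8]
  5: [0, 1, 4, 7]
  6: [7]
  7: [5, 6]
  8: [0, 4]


Visit 0, push [8, 5, 3]
Visit 3, push [2]
Visit 2, push []
Visit 5, push [7, 4, 1]
Visit 1, push []
Visit 4, push [8]
Visit 8, push []
Visit 7, push [6]
Visit 6, push []

DFS order: [0, 3, 2, 5, 1, 4, 8, 7, 6]


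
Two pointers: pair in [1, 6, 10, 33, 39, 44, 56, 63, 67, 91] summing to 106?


lo=0(1)+hi=9(91)=92
lo=1(6)+hi=9(91)=97
lo=2(10)+hi=9(91)=101
lo=3(33)+hi=9(91)=124
lo=3(33)+hi=8(67)=100
lo=4(39)+hi=8(67)=106

Yes: 39+67=106


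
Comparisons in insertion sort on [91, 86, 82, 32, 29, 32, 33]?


Algorithm: insertion sort
Input: [91, 86, 82, 32, 29, 32, 33]
Sorted: [29, 32, 32, 33, 82, 86, 91]

18


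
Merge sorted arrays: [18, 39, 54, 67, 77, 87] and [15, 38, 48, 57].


Take 15 from B
Take 18 from A
Take 38 from B
Take 39 from A
Take 48 from B
Take 54 from A
Take 57 from B

Merged: [15, 18, 38, 39, 48, 54, 57, 67, 77, 87]


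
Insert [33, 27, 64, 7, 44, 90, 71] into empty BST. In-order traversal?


Insert 33: root
Insert 27: L from 33
Insert 64: R from 33
Insert 7: L from 33 -> L from 27
Insert 44: R from 33 -> L from 64
Insert 90: R from 33 -> R from 64
Insert 71: R from 33 -> R from 64 -> L from 90

In-order: [7, 27, 33, 44, 64, 71, 90]


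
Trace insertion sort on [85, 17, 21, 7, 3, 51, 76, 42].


Initial: [85, 17, 21, 7, 3, 51, 76, 42]
Insert 17: [17, 85, 21, 7, 3, 51, 76, 42]
Insert 21: [17, 21, 85, 7, 3, 51, 76, 42]
Insert 7: [7, 17, 21, 85, 3, 51, 76, 42]
Insert 3: [3, 7, 17, 21, 85, 51, 76, 42]
Insert 51: [3, 7, 17, 21, 51, 85, 76, 42]
Insert 76: [3, 7, 17, 21, 51, 76, 85, 42]
Insert 42: [3, 7, 17, 21, 42, 51, 76, 85]

Sorted: [3, 7, 17, 21, 42, 51, 76, 85]


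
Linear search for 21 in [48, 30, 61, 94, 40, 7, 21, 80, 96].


i=0: 48!=21
i=1: 30!=21
i=2: 61!=21
i=3: 94!=21
i=4: 40!=21
i=5: 7!=21
i=6: 21==21 found!

Found at 6, 7 comps


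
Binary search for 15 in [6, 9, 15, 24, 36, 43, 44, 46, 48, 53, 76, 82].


Step 1: lo=0, hi=11, mid=5, val=43
Step 2: lo=0, hi=4, mid=2, val=15

Found at index 2


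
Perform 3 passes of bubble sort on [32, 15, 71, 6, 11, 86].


Initial: [32, 15, 71, 6, 11, 86]
Pass 1: [15, 32, 6, 11, 71, 86] (3 swaps)
Pass 2: [15, 6, 11, 32, 71, 86] (2 swaps)
Pass 3: [6, 11, 15, 32, 71, 86] (2 swaps)

After 3 passes: [6, 11, 15, 32, 71, 86]


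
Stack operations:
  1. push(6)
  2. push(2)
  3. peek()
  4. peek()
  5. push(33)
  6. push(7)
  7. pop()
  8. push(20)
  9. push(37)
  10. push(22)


push(6) -> [6]
push(2) -> [6, 2]
peek()->2
peek()->2
push(33) -> [6, 2, 33]
push(7) -> [6, 2, 33, 7]
pop()->7, [6, 2, 33]
push(20) -> [6, 2, 33, 20]
push(37) -> [6, 2, 33, 20, 37]
push(22) -> [6, 2, 33, 20, 37, 22]

Final stack: [6, 2, 33, 20, 37, 22]


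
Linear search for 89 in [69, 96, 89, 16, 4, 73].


i=0: 69!=89
i=1: 96!=89
i=2: 89==89 found!

Found at 2, 3 comps


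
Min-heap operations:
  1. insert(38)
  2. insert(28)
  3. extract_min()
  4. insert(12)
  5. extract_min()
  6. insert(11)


insert(38) -> [38]
insert(28) -> [28, 38]
extract_min()->28, [38]
insert(12) -> [12, 38]
extract_min()->12, [38]
insert(11) -> [11, 38]

Final heap: [11, 38]


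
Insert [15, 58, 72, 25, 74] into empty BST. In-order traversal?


Insert 15: root
Insert 58: R from 15
Insert 72: R from 15 -> R from 58
Insert 25: R from 15 -> L from 58
Insert 74: R from 15 -> R from 58 -> R from 72

In-order: [15, 25, 58, 72, 74]


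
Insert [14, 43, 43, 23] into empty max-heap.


Insert 14: [14]
Insert 43: [43, 14]
Insert 43: [43, 14, 43]
Insert 23: [43, 23, 43, 14]

Final heap: [43, 23, 43, 14]


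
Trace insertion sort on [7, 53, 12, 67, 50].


Initial: [7, 53, 12, 67, 50]
Insert 53: [7, 53, 12, 67, 50]
Insert 12: [7, 12, 53, 67, 50]
Insert 67: [7, 12, 53, 67, 50]
Insert 50: [7, 12, 50, 53, 67]

Sorted: [7, 12, 50, 53, 67]


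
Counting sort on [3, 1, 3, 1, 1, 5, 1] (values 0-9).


Input: [3, 1, 3, 1, 1, 5, 1]
Counts: [0, 4, 0, 2, 0, 1, 0, 0, 0, 0]

Sorted: [1, 1, 1, 1, 3, 3, 5]


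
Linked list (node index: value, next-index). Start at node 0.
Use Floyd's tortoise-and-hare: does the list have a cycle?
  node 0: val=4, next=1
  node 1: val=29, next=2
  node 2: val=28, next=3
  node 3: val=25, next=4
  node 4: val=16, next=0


Floyd's tortoise (slow, +1) and hare (fast, +2):
  init: slow=0, fast=0
  step 1: slow=1, fast=2
  step 2: slow=2, fast=4
  step 3: slow=3, fast=1
  step 4: slow=4, fast=3
  step 5: slow=0, fast=0
  slow == fast at node 0: cycle detected

Cycle: yes


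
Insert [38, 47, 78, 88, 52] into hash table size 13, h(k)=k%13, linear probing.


Insert 38: h=12 -> slot 12
Insert 47: h=8 -> slot 8
Insert 78: h=0 -> slot 0
Insert 88: h=10 -> slot 10
Insert 52: h=0, 1 probes -> slot 1

Table: [78, 52, None, None, None, None, None, None, 47, None, 88, None, 38]


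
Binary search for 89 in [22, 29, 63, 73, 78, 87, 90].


Step 1: lo=0, hi=6, mid=3, val=73
Step 2: lo=4, hi=6, mid=5, val=87
Step 3: lo=6, hi=6, mid=6, val=90

Not found


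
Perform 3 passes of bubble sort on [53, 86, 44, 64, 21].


Initial: [53, 86, 44, 64, 21]
Pass 1: [53, 44, 64, 21, 86] (3 swaps)
Pass 2: [44, 53, 21, 64, 86] (2 swaps)
Pass 3: [44, 21, 53, 64, 86] (1 swaps)

After 3 passes: [44, 21, 53, 64, 86]


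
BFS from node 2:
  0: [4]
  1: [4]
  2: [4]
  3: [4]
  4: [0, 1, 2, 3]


Visit 2, enqueue [4]
Visit 4, enqueue [0, 1, 3]
Visit 0, enqueue []
Visit 1, enqueue []
Visit 3, enqueue []

BFS order: [2, 4, 0, 1, 3]


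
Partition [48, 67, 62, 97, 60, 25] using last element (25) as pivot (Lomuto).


Pivot: 25
Place pivot at 0: [25, 67, 62, 97, 60, 48]

Partitioned: [25, 67, 62, 97, 60, 48]


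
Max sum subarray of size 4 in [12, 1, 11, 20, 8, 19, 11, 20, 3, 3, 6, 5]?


[0:4]: 44
[1:5]: 40
[2:6]: 58
[3:7]: 58
[4:8]: 58
[5:9]: 53
[6:10]: 37
[7:11]: 32
[8:12]: 17

Max: 58 at [2:6]


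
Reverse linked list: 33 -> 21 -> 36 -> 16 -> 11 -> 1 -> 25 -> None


Step 1: curr=33, set curr.next=prev(None) | reversed so far: 33
Step 2: curr=21, set curr.next=prev(33) | reversed so far: 21 -> 33
Step 3: curr=36, set curr.next=prev(21) | reversed so far: 36 -> 21 -> 33
Step 4: curr=16, set curr.next=prev(36) | reversed so far: 16 -> 36 -> 21 -> 33
Step 5: curr=11, set curr.next=prev(16) | reversed so far: 11 -> 16 -> 36 -> 21 -> 33
Step 6: curr=1, set curr.next=prev(11) | reversed so far: 1 -> 11 -> 16 -> 36 -> 21 -> 33
Step 7: curr=25, set curr.next=prev(1) | reversed so far: 25 -> 1 -> 11 -> 16 -> 36 -> 21 -> 33

25 -> 1 -> 11 -> 16 -> 36 -> 21 -> 33 -> None


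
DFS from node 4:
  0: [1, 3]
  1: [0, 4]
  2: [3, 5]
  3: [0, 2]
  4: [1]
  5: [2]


Visit 4, push [1]
Visit 1, push [0]
Visit 0, push [3]
Visit 3, push [2]
Visit 2, push [5]
Visit 5, push []

DFS order: [4, 1, 0, 3, 2, 5]


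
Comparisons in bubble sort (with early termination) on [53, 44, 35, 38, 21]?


Algorithm: bubble sort (with early termination)
Input: [53, 44, 35, 38, 21]
Sorted: [21, 35, 38, 44, 53]

10


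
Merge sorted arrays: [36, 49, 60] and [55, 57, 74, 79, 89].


Take 36 from A
Take 49 from A
Take 55 from B
Take 57 from B
Take 60 from A

Merged: [36, 49, 55, 57, 60, 74, 79, 89]


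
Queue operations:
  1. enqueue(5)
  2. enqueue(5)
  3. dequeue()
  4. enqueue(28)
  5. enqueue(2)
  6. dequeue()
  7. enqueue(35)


enqueue(5) -> [5]
enqueue(5) -> [5, 5]
dequeue()->5, [5]
enqueue(28) -> [5, 28]
enqueue(2) -> [5, 28, 2]
dequeue()->5, [28, 2]
enqueue(35) -> [28, 2, 35]

Final queue: [28, 2, 35]


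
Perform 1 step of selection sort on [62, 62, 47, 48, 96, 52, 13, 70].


Initial: [62, 62, 47, 48, 96, 52, 13, 70]
Step 1: min=13 at 6
  Swap: [13, 62, 47, 48, 96, 52, 62, 70]

After 1 step: [13, 62, 47, 48, 96, 52, 62, 70]


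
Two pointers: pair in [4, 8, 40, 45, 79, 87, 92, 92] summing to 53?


lo=0(4)+hi=7(92)=96
lo=0(4)+hi=6(92)=96
lo=0(4)+hi=5(87)=91
lo=0(4)+hi=4(79)=83
lo=0(4)+hi=3(45)=49
lo=1(8)+hi=3(45)=53

Yes: 8+45=53
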